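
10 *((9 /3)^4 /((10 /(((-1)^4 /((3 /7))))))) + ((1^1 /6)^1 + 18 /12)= 572 /3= 190.67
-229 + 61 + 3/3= -167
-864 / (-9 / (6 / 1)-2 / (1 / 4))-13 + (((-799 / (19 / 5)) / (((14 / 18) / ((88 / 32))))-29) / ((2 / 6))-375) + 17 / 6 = -4167971 / 1596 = -2611.51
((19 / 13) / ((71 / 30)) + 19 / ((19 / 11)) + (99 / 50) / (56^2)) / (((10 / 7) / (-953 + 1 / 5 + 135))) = -6875480850153 / 1033760000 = -6650.94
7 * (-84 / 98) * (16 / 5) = -96 / 5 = -19.20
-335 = -335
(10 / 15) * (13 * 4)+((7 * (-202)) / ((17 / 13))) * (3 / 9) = -5538 / 17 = -325.76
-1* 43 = -43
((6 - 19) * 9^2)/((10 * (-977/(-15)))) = -3159/1954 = -1.62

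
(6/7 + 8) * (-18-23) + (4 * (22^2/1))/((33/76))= 86006/21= 4095.52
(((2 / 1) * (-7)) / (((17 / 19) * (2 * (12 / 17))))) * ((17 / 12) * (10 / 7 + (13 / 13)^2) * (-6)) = 5491 / 24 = 228.79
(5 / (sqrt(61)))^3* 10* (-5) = -6250* sqrt(61) / 3721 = -13.12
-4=-4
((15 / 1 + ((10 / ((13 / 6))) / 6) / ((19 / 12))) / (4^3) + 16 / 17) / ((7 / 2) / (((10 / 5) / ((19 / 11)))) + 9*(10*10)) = 3497483 / 2669421872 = 0.00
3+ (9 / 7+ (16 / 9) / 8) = 284 / 63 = 4.51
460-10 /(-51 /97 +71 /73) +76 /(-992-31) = 708118013 /1618386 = 437.55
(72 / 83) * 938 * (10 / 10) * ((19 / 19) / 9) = 7504 / 83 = 90.41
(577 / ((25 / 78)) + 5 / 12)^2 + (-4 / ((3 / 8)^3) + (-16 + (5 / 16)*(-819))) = 437672246651 / 135000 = 3242016.64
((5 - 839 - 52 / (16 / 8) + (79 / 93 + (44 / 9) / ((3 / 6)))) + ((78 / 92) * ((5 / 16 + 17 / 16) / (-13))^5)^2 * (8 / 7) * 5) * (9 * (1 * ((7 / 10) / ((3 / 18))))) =-230581355061957823204368027 / 7181812434430746165248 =-32106.29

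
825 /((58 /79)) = 1123.71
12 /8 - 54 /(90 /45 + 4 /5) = -249 /14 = -17.79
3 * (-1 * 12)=-36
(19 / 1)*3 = 57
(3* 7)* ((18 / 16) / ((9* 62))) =21 / 496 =0.04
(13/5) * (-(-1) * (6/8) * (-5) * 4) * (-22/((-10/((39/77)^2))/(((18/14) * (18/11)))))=-9609678/207515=-46.31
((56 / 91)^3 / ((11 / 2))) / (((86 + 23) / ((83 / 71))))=84992 / 187028413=0.00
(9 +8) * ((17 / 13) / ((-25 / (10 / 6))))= -1.48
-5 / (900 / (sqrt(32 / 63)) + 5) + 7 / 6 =893023 / 765438 - 135 * sqrt(14) / 127573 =1.16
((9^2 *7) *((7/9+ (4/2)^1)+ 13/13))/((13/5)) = 10710/13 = 823.85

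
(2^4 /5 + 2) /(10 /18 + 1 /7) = 819 /110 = 7.45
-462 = -462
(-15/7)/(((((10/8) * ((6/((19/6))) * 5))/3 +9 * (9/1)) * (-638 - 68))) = 95/2658796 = 0.00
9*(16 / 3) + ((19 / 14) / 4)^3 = 8436427 / 175616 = 48.04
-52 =-52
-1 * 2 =-2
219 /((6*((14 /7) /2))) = 36.50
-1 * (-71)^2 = -5041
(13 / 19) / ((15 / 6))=26 / 95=0.27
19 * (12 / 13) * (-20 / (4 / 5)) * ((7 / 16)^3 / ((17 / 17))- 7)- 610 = 32248505 / 13312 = 2422.51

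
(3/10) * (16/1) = 24/5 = 4.80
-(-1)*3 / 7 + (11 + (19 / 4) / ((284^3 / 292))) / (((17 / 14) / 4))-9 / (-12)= 12748141961 / 340731272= 37.41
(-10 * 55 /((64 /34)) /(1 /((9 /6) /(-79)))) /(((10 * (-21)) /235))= -219725 /35392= -6.21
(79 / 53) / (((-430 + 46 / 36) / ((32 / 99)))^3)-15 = -486284788844131261 / 32418985921561459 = -15.00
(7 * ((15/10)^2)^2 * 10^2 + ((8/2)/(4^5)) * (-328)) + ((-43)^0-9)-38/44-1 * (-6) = 1245941/352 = 3539.61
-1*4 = -4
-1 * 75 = -75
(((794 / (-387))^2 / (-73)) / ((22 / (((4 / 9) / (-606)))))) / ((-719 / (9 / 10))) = -315218 / 131002323507495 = -0.00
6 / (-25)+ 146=145.76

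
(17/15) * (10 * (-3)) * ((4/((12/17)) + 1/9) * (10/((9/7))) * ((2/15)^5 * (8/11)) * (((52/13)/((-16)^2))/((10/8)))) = -0.00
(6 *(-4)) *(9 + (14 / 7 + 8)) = -456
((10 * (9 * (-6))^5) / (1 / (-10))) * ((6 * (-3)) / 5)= -165299408640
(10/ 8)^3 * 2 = 125/ 32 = 3.91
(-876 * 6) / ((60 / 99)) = -43362 / 5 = -8672.40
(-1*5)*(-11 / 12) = 55 / 12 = 4.58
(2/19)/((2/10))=10/19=0.53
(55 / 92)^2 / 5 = 605 / 8464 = 0.07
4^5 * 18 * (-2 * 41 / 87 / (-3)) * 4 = 671744 / 29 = 23163.59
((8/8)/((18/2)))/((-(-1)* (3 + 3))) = 1/54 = 0.02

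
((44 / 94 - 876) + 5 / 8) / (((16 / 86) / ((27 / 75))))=-1692.94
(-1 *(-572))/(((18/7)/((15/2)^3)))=375375/4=93843.75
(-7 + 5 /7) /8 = -11 /14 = -0.79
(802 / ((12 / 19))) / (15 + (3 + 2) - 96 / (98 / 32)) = -373331 / 3336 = -111.91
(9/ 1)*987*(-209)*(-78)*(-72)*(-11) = 114690047472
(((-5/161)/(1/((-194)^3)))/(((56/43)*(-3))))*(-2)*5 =1962246950/3381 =580374.73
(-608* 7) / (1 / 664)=-2825984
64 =64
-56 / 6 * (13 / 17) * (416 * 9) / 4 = -113568 / 17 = -6680.47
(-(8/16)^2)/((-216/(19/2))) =19/1728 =0.01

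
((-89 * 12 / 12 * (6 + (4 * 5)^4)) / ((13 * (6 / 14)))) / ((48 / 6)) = -49841869 / 156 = -319499.16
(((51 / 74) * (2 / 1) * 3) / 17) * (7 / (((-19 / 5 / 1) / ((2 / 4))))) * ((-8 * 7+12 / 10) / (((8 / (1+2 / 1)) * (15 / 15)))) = 25893 / 5624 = 4.60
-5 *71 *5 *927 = -1645425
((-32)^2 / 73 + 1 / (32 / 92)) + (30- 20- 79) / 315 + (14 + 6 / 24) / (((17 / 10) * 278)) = 2421772399 / 144899160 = 16.71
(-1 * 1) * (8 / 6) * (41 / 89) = -164 / 267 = -0.61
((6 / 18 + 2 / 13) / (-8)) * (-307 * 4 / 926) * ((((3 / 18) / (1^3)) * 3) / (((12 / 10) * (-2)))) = -29165 / 1733472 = -0.02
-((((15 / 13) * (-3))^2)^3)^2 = -68952523554931640625 / 23298085122481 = -2959579.00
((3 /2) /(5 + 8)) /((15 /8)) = 4 /65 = 0.06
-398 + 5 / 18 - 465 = -15529 / 18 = -862.72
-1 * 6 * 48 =-288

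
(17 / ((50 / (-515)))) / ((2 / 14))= -12257 / 10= -1225.70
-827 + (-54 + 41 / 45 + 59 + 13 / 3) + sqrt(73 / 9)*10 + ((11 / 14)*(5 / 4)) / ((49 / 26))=-50394313 / 61740 + 10*sqrt(73) / 3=-787.75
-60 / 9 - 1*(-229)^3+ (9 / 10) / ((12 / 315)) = 288216143 / 24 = 12009005.96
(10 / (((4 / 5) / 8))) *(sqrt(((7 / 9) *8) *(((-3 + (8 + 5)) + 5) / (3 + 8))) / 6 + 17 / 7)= 291.41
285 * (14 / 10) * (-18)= -7182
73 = 73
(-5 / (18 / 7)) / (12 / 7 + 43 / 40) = -4900 / 7029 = -0.70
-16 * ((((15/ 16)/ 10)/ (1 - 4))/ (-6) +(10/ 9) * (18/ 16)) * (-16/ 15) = 964/ 45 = 21.42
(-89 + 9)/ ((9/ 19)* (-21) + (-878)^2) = -1520/ 14646607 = -0.00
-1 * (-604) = 604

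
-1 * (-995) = 995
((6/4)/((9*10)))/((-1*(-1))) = 1/60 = 0.02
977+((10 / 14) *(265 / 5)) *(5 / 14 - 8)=67391 / 98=687.66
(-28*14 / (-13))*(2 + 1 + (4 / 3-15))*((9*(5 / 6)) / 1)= -31360 / 13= -2412.31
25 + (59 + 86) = 170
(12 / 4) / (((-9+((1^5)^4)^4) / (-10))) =15 / 4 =3.75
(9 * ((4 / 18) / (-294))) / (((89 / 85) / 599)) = -3.89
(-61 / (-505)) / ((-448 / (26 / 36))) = -793 / 4072320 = -0.00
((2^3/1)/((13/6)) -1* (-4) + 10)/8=115/52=2.21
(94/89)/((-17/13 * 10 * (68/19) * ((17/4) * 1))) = -11609/2186285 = -0.01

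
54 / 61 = 0.89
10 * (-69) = -690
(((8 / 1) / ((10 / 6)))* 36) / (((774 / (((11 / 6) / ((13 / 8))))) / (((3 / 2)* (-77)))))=-81312 / 2795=-29.09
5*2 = 10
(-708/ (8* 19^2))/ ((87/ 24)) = -708/ 10469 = -0.07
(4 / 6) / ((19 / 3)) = 0.11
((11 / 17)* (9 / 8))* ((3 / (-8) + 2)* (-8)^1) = -1287 / 136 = -9.46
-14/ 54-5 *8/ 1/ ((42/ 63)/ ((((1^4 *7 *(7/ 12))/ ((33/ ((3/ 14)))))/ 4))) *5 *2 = -5033/ 1188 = -4.24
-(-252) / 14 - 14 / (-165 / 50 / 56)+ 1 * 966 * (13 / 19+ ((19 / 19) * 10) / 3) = 2593600 / 627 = 4136.52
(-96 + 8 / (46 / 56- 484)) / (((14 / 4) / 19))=-49362304 / 94703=-521.23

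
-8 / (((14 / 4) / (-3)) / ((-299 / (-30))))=2392 / 35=68.34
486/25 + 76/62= 16016/775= 20.67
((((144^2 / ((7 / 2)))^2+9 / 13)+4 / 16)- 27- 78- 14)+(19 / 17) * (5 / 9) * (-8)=13683689532941 / 389844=35100423.59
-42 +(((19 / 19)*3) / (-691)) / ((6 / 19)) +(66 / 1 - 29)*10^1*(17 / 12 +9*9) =63127313 / 2073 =30452.15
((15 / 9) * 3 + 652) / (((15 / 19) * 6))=1387 / 10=138.70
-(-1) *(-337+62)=-275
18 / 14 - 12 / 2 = -33 / 7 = -4.71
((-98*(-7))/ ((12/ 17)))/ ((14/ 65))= 54145/ 12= 4512.08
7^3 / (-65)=-343 / 65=-5.28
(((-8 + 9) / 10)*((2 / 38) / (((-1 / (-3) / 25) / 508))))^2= 14516100 / 361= 40210.80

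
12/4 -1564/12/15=-256/45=-5.69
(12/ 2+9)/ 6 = 5/ 2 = 2.50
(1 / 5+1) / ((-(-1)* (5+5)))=3 / 25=0.12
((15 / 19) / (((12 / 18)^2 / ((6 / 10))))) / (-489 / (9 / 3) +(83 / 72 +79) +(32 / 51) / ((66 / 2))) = -30294 / 2354309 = -0.01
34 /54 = 17 /27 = 0.63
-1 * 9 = -9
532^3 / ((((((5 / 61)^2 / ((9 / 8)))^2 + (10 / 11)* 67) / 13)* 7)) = 1724833814017650336 / 375707115535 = 4590900.05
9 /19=0.47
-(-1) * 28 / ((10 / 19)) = 266 / 5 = 53.20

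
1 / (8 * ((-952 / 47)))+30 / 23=227399 / 175168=1.30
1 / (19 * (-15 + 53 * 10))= 1 / 9785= 0.00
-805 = -805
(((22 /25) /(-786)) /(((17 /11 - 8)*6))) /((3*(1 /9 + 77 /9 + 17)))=0.00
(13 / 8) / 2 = 13 / 16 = 0.81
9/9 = 1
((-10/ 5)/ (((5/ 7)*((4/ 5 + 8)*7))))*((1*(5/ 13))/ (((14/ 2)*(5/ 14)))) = -1/ 143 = -0.01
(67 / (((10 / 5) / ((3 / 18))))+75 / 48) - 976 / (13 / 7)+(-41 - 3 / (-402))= -559.39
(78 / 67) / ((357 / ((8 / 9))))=208 / 71757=0.00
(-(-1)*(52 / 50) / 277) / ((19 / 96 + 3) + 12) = 2496 / 10103575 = 0.00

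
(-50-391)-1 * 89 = -530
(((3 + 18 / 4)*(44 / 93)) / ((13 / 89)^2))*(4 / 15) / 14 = 348524 / 110019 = 3.17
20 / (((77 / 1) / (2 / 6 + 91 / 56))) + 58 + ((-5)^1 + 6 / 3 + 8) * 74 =197971 / 462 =428.51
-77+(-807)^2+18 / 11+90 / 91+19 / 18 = 11732883419 / 18018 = 651175.68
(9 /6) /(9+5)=3 /28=0.11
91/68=1.34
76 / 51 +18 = 994 / 51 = 19.49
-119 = -119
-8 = -8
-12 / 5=-2.40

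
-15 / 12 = -5 / 4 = -1.25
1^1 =1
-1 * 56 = -56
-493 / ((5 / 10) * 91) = -986 / 91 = -10.84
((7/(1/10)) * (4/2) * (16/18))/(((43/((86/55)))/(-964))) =-431872/99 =-4362.34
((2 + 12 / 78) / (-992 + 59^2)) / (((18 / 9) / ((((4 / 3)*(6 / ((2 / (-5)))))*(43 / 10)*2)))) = -2408 / 32357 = -0.07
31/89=0.35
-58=-58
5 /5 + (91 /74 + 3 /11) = 2037 /814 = 2.50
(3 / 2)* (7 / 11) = 21 / 22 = 0.95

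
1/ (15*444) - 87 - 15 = -679319/ 6660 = -102.00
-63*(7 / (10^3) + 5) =-315441 / 1000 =-315.44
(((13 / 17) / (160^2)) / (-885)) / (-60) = 13 / 23109120000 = 0.00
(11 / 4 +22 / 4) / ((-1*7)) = -33 / 28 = -1.18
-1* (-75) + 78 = 153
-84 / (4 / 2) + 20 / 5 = -38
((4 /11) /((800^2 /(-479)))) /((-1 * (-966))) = -479 /1700160000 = -0.00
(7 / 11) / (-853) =-0.00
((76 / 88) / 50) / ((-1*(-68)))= 19 / 74800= 0.00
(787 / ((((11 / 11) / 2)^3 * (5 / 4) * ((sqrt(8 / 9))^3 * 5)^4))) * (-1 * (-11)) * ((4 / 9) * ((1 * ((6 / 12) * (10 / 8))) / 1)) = 511187193 / 10240000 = 49.92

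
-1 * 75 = -75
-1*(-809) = 809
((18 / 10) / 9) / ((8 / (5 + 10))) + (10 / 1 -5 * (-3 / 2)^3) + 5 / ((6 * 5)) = 329 / 12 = 27.42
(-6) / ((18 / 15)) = -5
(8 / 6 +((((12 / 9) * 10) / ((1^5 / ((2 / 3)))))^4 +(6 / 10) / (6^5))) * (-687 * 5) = -1501094945269 / 69984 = -21449116.16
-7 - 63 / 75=-7.84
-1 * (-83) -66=17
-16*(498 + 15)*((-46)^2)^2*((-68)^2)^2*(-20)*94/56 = 184659726330059489280/7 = 26379960904294212754.29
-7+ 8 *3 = 17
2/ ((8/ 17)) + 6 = 41/ 4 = 10.25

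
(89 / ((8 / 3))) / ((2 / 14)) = 1869 / 8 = 233.62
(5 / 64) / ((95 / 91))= 91 / 1216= 0.07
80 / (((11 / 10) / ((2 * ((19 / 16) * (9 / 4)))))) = 388.64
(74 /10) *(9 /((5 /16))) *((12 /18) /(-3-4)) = -20.30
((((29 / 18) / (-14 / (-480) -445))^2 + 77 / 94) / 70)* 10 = 7903614666757 / 67538898995778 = 0.12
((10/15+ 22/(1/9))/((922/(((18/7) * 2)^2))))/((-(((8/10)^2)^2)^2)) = -1571484375/46262272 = -33.97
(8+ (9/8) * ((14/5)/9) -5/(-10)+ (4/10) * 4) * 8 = 418/5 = 83.60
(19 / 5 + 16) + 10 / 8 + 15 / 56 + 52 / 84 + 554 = 483787 / 840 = 575.94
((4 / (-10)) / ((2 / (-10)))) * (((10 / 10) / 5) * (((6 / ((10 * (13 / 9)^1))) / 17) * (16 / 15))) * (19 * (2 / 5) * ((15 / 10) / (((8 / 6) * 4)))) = 0.02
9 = 9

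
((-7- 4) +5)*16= -96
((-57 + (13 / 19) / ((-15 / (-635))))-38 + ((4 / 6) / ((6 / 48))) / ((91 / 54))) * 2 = -652216 / 5187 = -125.74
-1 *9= -9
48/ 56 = 6/ 7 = 0.86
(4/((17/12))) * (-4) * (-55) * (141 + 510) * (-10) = -68745600/17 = -4043858.82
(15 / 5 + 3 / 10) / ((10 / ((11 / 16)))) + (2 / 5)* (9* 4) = 23403 / 1600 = 14.63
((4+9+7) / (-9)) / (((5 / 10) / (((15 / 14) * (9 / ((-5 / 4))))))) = 240 / 7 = 34.29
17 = 17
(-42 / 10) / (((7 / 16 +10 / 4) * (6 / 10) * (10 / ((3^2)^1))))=-504 / 235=-2.14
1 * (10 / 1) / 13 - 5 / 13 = 5 / 13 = 0.38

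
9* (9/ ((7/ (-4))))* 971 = -314604/ 7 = -44943.43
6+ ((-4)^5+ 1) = -1017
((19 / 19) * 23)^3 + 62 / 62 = 12168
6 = 6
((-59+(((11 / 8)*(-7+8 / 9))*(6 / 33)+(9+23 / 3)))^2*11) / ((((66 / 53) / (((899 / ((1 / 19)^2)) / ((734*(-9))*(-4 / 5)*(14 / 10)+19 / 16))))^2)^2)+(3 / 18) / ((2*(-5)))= 436480964830791673164193822435360736083807583 / 13406740962631331167055154971545020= 32556828393.07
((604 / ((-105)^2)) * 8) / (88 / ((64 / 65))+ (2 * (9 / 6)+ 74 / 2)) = 38656 / 11410875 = 0.00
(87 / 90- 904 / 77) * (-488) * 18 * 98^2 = 49988227296 / 55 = 908876859.93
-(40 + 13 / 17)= -693 / 17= -40.76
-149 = -149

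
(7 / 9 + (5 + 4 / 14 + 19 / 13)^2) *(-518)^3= -9788800444808 / 1521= -6435766235.90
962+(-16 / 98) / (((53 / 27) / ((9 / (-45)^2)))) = 62457826 / 64925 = 962.00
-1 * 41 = -41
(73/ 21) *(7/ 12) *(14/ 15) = 511/ 270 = 1.89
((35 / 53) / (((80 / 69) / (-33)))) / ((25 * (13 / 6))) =-47817 / 137800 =-0.35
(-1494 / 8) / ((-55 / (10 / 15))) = 249 / 110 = 2.26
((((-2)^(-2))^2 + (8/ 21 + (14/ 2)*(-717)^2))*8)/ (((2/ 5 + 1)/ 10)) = 30228436925/ 147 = 205635625.34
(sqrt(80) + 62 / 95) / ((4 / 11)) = 341 / 190 + 11*sqrt(5) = 26.39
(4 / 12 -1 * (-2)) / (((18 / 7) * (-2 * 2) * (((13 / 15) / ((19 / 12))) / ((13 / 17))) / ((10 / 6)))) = -23275 / 44064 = -0.53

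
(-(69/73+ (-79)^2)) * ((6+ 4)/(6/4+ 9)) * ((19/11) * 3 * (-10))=308044.05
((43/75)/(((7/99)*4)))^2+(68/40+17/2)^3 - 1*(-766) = 897345481/490000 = 1831.32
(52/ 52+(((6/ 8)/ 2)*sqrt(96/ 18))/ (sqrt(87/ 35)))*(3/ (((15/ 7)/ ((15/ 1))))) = 21*sqrt(1015)/ 58+21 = 32.54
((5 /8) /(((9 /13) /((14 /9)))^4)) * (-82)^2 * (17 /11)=78386666419880 /473513931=165542.47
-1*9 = -9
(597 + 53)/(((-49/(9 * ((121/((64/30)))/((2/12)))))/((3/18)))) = -5308875/784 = -6771.52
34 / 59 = 0.58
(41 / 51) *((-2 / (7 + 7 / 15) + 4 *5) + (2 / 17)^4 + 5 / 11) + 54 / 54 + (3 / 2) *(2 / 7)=6618679373 / 374842248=17.66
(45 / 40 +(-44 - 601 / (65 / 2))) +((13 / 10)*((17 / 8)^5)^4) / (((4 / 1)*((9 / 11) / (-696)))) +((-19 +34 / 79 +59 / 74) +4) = -640449165458176277414663174745181 / 657147963803333673615360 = -974588982.60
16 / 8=2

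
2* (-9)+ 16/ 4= -14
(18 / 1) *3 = 54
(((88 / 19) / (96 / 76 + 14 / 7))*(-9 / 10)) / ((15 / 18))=-1188 / 775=-1.53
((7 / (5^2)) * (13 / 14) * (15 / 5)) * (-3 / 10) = -117 / 500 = -0.23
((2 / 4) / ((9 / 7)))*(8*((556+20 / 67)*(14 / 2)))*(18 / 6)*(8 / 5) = 19480832 / 335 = 58151.74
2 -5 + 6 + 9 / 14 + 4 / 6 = 4.31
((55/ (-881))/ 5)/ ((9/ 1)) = -11/ 7929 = -0.00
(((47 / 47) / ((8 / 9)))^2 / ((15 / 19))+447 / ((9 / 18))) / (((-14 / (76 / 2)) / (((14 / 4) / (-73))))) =5445267 / 46720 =116.55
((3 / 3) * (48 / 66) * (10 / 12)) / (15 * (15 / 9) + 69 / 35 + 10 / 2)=700 / 36927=0.02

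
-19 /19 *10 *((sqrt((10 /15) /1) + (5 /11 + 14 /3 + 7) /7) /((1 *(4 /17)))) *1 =-17000 /231- 85 *sqrt(6) /6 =-108.29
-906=-906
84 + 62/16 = 703/8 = 87.88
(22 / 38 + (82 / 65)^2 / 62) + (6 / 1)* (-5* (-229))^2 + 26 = 19575177135003 / 2488525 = 7866176.60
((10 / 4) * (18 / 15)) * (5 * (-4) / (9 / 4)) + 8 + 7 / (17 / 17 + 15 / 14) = -1330 / 87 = -15.29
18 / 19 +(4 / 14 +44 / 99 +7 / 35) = 1.88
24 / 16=3 / 2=1.50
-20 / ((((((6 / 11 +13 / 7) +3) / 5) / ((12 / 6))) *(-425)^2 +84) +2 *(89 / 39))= -30030 / 146655979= -0.00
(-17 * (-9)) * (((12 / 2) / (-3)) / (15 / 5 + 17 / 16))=-4896 / 65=-75.32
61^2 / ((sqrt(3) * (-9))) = -3721 * sqrt(3) / 27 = -238.70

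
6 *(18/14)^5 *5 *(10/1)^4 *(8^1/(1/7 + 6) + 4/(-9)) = 653475600000/722701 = 904212.95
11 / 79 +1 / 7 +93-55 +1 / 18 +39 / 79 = 38.83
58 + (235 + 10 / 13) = 3819 / 13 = 293.77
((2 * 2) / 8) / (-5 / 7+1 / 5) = -35 / 36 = -0.97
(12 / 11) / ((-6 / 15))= -30 / 11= -2.73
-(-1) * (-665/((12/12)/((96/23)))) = -63840/23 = -2775.65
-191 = -191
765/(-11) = -765/11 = -69.55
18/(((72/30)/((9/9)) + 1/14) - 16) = -1260/947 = -1.33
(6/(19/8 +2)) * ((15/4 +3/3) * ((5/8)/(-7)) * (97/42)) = -1.34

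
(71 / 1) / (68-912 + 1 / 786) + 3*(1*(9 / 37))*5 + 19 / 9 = 5.68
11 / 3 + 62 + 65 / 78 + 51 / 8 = 72.88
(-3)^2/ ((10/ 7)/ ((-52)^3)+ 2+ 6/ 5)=22145760/ 7874023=2.81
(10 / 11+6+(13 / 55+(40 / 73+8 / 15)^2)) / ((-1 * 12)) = -109663781 / 158271300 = -0.69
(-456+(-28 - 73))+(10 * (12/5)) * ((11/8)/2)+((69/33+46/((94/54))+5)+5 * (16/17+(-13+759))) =56736903/17578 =3227.72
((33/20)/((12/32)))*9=198/5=39.60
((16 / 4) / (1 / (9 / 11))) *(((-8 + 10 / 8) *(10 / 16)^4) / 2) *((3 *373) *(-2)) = 169948125 / 45056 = 3771.93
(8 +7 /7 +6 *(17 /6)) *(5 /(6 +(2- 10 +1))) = -130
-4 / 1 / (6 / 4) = -8 / 3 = -2.67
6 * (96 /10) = 288 /5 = 57.60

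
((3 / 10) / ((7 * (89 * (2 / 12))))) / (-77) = -9 / 239855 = -0.00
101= 101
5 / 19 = 0.26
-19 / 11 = -1.73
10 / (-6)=-1.67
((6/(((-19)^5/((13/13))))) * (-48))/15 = 96/12380495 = 0.00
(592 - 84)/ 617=508/ 617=0.82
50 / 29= 1.72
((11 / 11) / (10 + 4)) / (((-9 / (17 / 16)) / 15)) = -85 / 672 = -0.13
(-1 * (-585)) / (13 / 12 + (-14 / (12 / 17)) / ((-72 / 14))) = 126360 / 1067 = 118.43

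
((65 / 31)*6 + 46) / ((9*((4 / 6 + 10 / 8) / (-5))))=-36320 / 2139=-16.98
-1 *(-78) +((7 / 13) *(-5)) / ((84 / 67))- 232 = -24359 / 156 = -156.15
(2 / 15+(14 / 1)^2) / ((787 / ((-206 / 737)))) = -0.07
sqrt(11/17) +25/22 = sqrt(187)/17 +25/22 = 1.94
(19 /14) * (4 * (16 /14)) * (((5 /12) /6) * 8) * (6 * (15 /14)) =7600 /343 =22.16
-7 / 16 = -0.44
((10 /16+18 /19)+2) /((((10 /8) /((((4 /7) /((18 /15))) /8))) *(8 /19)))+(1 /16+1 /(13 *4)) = 0.49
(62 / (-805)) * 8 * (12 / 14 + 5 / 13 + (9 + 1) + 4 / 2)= -119536 / 14651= -8.16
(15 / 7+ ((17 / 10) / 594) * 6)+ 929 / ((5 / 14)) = 3608257 / 1386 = 2603.36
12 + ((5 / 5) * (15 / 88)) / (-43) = 45393 / 3784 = 12.00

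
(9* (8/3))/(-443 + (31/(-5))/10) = -0.05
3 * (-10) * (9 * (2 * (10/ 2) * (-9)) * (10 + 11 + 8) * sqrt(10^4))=70470000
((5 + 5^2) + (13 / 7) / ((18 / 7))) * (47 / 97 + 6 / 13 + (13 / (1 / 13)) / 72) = 165349765 / 1634256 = 101.18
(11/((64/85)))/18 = 0.81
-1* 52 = -52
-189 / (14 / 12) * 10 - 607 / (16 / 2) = -13567 / 8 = -1695.88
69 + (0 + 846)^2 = 715785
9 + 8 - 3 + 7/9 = 133/9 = 14.78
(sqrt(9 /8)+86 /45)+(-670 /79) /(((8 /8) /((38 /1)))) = -1138906 /3555+3*sqrt(2) /4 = -319.31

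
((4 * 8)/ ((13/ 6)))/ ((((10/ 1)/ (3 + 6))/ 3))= 2592/ 65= 39.88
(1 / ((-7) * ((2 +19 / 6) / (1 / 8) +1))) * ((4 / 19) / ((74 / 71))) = -426 / 624967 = -0.00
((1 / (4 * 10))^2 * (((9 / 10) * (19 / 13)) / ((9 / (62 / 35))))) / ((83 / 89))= 52421 / 302120000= 0.00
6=6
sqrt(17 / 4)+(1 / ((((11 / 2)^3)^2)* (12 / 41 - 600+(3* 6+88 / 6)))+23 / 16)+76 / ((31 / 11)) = 30.47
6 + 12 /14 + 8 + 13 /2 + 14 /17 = 5279 /238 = 22.18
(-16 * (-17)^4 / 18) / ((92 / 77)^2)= -495196009 / 9522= -52005.46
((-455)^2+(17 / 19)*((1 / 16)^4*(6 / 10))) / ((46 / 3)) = 13501.63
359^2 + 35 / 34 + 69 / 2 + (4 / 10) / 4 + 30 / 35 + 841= 154412599 / 1190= 129758.49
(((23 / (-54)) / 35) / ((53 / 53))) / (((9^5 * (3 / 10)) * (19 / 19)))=-23 / 33480783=-0.00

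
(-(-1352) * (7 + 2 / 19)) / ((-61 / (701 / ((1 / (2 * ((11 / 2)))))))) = -1407411720 / 1159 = -1214332.80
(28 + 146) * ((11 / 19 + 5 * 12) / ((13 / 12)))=9729.91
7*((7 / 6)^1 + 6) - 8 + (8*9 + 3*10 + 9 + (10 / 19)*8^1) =157.38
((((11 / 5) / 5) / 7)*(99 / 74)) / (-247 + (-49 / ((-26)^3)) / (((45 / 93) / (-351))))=-736164 / 2179991345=-0.00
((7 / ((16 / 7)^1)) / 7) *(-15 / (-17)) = 105 / 272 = 0.39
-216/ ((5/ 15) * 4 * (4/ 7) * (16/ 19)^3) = -3889053/ 8192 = -474.74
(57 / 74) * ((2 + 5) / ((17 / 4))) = 798 / 629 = 1.27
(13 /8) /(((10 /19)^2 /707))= 3317951 /800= 4147.44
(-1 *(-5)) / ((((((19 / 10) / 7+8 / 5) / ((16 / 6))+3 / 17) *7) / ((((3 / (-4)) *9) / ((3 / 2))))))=-3400 / 929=-3.66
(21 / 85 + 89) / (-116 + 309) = 0.46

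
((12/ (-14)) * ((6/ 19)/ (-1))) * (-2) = -72/ 133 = -0.54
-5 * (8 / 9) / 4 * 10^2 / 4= -250 / 9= -27.78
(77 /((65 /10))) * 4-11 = 473 /13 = 36.38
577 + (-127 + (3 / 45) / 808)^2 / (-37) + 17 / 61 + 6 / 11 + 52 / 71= 142.64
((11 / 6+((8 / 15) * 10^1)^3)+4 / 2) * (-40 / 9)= -167980 / 243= -691.28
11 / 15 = 0.73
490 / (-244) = -245 / 122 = -2.01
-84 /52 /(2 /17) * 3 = -1071 /26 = -41.19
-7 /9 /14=-0.06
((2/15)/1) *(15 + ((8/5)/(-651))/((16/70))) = 2788/1395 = 2.00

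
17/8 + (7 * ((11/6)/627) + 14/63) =3239/1368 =2.37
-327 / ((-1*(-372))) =-109 / 124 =-0.88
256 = 256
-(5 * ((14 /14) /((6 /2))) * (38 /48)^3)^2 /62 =-1176147025 /106635460608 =-0.01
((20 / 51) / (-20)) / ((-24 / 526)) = 263 / 612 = 0.43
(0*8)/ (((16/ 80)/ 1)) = 0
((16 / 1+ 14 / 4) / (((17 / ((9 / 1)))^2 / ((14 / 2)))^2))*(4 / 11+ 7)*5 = 5077918755 / 1837462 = 2763.55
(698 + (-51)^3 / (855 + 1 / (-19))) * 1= 8817943 / 16244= 542.84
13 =13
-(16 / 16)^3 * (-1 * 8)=8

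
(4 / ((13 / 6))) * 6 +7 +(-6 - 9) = 40 / 13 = 3.08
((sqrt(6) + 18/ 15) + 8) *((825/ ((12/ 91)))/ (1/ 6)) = 75075 *sqrt(6)/ 2 + 345345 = 437292.72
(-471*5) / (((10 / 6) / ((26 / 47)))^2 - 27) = 14327820 / 109043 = 131.40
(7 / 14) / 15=0.03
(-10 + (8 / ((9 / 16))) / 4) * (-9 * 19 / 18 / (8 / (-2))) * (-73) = 1117.31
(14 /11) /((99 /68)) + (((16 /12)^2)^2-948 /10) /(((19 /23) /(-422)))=43588460524 /931095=46814.19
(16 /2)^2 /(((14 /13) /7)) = 416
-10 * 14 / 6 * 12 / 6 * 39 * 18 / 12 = -2730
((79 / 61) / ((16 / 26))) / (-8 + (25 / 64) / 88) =-723008 / 2746891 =-0.26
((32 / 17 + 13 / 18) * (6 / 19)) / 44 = 797 / 42636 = 0.02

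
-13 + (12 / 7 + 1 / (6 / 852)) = 130.71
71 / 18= 3.94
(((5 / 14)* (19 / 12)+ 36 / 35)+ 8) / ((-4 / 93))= -249829 / 1120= -223.06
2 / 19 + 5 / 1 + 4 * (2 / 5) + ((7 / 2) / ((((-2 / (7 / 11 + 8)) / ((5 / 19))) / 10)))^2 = 73042683 / 45980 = 1588.58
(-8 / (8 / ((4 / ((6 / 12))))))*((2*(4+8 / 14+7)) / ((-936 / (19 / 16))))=171 / 728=0.23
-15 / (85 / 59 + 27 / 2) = -1770 / 1763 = -1.00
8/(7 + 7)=4/7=0.57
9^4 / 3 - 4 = 2183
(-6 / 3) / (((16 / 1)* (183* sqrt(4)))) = -1 / 2928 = -0.00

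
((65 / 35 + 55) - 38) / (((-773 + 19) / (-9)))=594 / 2639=0.23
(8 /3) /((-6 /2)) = -8 /9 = -0.89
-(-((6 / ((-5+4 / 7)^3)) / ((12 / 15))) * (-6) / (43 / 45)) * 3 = 2083725 / 1281013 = 1.63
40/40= 1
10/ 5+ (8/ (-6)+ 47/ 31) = 203/ 93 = 2.18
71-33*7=-160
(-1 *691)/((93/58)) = -40078/93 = -430.95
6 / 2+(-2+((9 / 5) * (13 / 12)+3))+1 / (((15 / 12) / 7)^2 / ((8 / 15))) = 34013 / 1500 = 22.68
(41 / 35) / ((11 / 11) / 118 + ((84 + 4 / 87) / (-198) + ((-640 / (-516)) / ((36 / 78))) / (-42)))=-199088538 / 81575075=-2.44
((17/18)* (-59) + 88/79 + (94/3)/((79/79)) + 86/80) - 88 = -3134087/28440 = -110.20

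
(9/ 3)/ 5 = 3/ 5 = 0.60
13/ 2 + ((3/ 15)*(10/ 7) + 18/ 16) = 443/ 56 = 7.91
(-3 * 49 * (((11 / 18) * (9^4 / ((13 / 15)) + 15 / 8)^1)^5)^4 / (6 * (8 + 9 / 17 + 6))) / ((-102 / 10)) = 397897661101554205911875719090118175865947819772775881898798496944064922892350894718131036623075950264426483878803658008575439453125 / 118724403782212861698628263621710156359110789884575305695232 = 3351439539182311939341969000000000000000000000000000000000000000000000000.00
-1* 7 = -7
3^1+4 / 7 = 25 / 7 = 3.57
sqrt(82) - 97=-87.94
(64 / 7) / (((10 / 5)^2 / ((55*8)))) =7040 / 7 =1005.71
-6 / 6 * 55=-55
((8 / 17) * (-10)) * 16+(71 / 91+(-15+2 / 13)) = -138240 / 1547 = -89.36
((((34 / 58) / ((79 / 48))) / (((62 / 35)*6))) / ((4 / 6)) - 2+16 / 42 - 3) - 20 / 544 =-934170317 / 202835976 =-4.61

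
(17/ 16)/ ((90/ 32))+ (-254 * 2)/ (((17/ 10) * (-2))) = 114589/ 765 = 149.79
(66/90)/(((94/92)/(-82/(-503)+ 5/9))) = 1646018/3191535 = 0.52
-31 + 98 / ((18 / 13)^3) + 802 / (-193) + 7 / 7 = 1554757 / 562788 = 2.76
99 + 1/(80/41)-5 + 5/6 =22883/240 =95.35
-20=-20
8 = 8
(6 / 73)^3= 216 / 389017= 0.00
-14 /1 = -14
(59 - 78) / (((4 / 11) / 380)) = -19855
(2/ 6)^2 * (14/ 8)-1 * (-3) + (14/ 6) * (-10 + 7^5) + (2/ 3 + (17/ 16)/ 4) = 22577545/ 576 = 39197.13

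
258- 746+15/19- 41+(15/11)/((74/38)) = -4079237/7733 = -527.51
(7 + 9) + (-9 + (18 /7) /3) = 55 /7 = 7.86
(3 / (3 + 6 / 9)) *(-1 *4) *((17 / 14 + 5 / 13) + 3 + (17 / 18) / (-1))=-11.96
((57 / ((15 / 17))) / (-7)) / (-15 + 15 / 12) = 1292 / 1925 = 0.67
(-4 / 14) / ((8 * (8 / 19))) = -19 / 224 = -0.08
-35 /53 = -0.66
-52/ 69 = -0.75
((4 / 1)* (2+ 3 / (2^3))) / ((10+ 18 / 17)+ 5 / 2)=323 / 461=0.70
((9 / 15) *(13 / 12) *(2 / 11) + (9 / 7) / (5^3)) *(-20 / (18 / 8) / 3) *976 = -19309184 / 51975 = -371.51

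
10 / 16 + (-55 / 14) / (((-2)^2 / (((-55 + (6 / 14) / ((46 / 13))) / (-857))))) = 8686485 / 15453424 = 0.56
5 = 5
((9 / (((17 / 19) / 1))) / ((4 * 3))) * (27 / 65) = 1539 / 4420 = 0.35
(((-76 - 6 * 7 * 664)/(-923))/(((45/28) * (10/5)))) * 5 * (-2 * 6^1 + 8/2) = -3131968/8307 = -377.03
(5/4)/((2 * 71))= 5/568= 0.01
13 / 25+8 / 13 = 369 / 325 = 1.14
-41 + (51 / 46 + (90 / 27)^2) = -11915 / 414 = -28.78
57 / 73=0.78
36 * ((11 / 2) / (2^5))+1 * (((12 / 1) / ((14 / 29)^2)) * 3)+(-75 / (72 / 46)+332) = 1046029 / 2352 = 444.74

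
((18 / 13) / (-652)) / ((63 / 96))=-48 / 14833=-0.00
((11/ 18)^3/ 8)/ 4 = 1331/ 186624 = 0.01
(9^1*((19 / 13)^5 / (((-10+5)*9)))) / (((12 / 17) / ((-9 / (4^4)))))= 126281049 / 1901020160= 0.07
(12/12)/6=0.17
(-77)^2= 5929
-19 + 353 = 334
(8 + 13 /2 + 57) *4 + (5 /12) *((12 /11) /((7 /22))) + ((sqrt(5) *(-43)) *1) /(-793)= 43 *sqrt(5) /793 + 2012 /7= 287.55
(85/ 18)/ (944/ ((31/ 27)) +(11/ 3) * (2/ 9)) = 7905/ 1377716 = 0.01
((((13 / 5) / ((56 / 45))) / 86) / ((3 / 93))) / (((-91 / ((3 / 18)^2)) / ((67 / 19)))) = -2077 / 2562112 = -0.00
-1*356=-356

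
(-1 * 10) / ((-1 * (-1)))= -10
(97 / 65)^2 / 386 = 9409 / 1630850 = 0.01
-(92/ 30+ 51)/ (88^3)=-811/ 10222080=-0.00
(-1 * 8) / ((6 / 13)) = -52 / 3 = -17.33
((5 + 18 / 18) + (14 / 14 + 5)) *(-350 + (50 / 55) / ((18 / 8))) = -138440 / 33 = -4195.15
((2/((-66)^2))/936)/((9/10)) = 5/9173736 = 0.00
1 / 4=0.25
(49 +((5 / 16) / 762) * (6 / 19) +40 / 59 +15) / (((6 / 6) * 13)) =147328423 / 29612336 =4.98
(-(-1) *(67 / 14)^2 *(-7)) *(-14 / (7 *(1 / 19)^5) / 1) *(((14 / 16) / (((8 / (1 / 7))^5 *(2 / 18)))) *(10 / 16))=500184378495 / 70493667328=7.10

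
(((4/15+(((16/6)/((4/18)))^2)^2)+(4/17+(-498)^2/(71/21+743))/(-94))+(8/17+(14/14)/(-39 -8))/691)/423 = 49.01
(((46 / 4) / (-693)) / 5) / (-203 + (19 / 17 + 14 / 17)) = 391 / 23686740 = 0.00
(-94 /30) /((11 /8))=-2.28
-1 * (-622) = 622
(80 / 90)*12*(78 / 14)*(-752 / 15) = -312832 / 105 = -2979.35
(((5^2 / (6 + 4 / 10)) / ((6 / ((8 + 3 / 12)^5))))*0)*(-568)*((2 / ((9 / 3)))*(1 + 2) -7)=0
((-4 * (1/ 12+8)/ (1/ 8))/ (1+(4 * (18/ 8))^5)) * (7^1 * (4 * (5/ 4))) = -2716/ 17715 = -0.15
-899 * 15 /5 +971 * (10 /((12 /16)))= 30749 /3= 10249.67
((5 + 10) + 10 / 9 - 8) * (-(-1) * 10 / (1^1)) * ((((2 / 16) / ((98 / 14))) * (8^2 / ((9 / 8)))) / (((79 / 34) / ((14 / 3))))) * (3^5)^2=772001280 / 79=9772168.10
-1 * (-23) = 23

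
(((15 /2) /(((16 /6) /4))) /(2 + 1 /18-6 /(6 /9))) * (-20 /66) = 27 /55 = 0.49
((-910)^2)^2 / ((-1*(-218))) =342874805000 / 109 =3145640412.84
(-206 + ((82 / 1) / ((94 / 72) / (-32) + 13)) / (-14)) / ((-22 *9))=980675 / 940527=1.04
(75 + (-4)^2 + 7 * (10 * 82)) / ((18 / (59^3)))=1197564949 / 18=66531386.06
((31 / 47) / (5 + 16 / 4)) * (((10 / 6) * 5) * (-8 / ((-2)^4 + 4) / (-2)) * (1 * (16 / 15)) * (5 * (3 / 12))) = 620 / 3807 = 0.16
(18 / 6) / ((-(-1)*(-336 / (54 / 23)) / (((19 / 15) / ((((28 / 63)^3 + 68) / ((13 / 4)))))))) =-1620567 / 1278623360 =-0.00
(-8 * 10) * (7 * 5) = -2800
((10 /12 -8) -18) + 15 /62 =-2318 /93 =-24.92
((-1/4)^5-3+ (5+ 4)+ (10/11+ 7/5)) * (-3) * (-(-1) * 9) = -12633651/56320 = -224.32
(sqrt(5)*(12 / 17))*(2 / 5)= 0.63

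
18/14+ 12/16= 57/28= 2.04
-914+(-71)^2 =4127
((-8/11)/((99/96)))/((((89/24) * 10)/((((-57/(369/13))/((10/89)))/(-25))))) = -126464/9301875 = -0.01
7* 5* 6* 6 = 1260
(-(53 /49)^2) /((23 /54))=-151686 /55223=-2.75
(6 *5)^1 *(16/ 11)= 480/ 11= 43.64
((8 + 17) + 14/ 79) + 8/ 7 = 14555/ 553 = 26.32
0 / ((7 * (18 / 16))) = 0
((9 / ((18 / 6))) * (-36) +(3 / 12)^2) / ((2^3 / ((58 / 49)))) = -50083 / 3136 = -15.97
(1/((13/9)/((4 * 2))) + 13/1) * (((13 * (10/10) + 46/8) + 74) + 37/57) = 5132095/2964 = 1731.48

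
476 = 476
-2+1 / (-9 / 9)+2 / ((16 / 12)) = -3 / 2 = -1.50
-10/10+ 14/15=-0.07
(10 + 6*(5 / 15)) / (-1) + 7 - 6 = -11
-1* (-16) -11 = 5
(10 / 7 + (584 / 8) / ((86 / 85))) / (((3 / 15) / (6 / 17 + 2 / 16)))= 14395875 / 81872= 175.83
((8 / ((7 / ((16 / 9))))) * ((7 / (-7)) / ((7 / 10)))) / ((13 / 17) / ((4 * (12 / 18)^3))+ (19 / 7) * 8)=-139264 / 1072827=-0.13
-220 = -220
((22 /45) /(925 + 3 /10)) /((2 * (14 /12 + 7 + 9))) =44 /2859177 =0.00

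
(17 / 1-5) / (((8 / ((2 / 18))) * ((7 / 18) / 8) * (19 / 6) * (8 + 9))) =144 / 2261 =0.06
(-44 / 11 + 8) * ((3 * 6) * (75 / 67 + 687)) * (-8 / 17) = -1562112 / 67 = -23315.10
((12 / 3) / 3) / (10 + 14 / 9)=3 / 26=0.12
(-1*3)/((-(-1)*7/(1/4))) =-3/28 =-0.11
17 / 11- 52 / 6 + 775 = 25340 / 33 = 767.88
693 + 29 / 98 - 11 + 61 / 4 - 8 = 135151 / 196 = 689.55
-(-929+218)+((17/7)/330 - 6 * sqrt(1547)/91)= 1642427/2310 - 6 * sqrt(1547)/91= 708.41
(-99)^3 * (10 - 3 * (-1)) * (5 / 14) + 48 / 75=-1576735651 / 350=-4504959.00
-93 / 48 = -31 / 16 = -1.94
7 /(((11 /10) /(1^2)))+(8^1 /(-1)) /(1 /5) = -33.64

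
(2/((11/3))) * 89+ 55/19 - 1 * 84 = -6805/209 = -32.56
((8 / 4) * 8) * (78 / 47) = 1248 / 47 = 26.55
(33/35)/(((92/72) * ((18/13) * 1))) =429/805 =0.53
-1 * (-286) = 286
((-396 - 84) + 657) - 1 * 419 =-242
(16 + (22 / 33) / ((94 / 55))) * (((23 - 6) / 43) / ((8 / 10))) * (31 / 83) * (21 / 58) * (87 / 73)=1.31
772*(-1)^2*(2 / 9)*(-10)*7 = -108080 / 9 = -12008.89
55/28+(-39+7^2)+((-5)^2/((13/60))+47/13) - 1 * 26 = 2939/28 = 104.96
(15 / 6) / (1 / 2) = 5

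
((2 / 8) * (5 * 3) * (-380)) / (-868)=1425 / 868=1.64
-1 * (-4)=4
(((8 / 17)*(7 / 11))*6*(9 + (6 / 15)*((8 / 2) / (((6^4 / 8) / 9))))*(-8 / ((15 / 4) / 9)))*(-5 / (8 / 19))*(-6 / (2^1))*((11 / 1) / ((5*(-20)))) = 2611056 / 2125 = 1228.73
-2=-2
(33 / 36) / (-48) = -11 / 576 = -0.02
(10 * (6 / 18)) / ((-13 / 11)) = -110 / 39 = -2.82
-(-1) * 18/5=18/5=3.60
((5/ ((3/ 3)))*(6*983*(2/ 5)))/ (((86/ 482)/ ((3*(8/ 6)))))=11371344/ 43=264449.86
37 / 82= 0.45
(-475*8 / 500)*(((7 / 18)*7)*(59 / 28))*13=-102011 / 180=-566.73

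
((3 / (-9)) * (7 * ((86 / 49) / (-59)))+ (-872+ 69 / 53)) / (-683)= 57171575 / 44850561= 1.27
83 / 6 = 13.83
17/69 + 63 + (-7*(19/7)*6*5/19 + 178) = 14576/69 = 211.25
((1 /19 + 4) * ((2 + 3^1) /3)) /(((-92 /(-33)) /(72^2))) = 5488560 /437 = 12559.63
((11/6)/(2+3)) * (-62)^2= 1409.47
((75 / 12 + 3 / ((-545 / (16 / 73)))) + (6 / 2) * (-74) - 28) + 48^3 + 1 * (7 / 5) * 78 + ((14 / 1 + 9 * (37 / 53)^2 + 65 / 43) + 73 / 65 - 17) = 27602836838089199 / 249886561340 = 110461.47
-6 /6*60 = -60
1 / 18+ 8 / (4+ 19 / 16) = 2387 / 1494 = 1.60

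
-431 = -431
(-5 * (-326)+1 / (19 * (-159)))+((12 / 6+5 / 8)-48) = 38297209 / 24168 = 1584.62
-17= -17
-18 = -18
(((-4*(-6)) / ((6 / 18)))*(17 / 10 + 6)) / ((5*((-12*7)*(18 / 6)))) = -11 / 25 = -0.44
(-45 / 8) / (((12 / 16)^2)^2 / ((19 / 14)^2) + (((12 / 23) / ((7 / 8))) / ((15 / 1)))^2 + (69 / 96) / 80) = -74859848000 / 2426829787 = -30.85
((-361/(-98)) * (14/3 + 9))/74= 14801/21756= 0.68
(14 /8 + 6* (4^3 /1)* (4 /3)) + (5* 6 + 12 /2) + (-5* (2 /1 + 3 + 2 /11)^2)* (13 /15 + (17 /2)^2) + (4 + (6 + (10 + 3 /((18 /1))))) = -3356461 /363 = -9246.45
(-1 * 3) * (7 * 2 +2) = -48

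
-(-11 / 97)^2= -121 / 9409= -0.01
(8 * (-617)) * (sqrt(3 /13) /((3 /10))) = -49360 * sqrt(39) /39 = -7903.93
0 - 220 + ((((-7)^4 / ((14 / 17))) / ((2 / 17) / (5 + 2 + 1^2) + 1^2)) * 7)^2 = 1925926729864 / 4761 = 404521472.35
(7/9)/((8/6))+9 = 115/12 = 9.58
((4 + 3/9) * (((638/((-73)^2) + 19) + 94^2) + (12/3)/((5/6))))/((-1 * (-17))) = 3068943293/1358895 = 2258.41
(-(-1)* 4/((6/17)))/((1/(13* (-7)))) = -3094/3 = -1031.33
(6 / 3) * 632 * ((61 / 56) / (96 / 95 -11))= -915610 / 6643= -137.83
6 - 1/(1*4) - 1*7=-5/4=-1.25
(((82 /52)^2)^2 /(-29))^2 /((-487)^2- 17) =7984925229121 /41649478811413471232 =0.00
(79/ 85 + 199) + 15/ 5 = 202.93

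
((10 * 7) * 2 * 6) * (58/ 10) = 4872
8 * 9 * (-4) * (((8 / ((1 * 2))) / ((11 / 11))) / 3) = -384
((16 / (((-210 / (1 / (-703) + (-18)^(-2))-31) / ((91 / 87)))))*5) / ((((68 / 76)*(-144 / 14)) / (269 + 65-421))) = -45870370 / 7320111957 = -0.01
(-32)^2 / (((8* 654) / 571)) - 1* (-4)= 37852 / 327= 115.76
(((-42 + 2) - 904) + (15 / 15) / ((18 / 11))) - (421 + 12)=-24775 / 18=-1376.39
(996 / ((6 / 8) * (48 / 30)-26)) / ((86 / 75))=-93375 / 2666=-35.02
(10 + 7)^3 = 4913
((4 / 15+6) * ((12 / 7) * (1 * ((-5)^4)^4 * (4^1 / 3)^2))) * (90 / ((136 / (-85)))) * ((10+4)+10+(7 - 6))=-28686523437500000 / 7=-4098074776785714.29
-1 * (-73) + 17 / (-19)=1370 / 19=72.11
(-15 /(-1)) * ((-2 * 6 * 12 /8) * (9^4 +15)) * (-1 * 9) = 15979680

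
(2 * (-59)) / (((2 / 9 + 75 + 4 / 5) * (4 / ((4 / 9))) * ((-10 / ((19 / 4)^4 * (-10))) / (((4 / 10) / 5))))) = -7.02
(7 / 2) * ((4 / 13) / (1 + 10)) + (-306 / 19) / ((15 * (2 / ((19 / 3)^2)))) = -45979 / 2145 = -21.44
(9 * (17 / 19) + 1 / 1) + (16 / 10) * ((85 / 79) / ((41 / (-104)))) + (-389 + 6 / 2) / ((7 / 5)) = -116755526 / 430787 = -271.03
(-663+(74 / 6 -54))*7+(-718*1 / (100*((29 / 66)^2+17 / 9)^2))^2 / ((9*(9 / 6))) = -772356371676617079278 / 156586335532201875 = -4932.46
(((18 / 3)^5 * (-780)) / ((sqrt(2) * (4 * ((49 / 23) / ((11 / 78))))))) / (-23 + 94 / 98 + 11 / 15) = 36887400 * sqrt(2) / 15661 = 3330.99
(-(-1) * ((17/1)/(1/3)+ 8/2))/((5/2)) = 22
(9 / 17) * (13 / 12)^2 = 169 / 272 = 0.62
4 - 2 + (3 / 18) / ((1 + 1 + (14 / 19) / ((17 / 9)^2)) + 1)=2.05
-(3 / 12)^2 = -1 / 16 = -0.06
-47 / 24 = -1.96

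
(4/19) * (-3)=-12/19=-0.63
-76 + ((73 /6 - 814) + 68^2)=22477 /6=3746.17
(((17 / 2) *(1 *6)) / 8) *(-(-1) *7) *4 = 357 / 2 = 178.50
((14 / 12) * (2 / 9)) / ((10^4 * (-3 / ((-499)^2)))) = -1743007 / 810000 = -2.15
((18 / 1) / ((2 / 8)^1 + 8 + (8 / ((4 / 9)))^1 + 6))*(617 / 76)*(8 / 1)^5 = 121307136 / 817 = 148478.75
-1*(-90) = 90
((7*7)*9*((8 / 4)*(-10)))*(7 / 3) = -20580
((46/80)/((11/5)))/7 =23/616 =0.04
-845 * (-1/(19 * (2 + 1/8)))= 6760/323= 20.93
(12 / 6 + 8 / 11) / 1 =30 / 11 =2.73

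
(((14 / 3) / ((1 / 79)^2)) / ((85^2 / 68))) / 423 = 0.65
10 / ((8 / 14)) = 35 / 2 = 17.50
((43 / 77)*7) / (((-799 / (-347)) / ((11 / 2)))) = 14921 / 1598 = 9.34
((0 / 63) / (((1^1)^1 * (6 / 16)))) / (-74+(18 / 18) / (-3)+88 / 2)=0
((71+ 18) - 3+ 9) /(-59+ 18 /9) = -5 /3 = -1.67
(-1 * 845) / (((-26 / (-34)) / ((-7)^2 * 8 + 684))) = -1188980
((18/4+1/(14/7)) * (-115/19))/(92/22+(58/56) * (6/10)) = -885500/140543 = -6.30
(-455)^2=207025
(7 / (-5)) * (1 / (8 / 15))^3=-4725 / 512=-9.23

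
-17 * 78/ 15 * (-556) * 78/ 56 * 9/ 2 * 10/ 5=21564738/ 35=616135.37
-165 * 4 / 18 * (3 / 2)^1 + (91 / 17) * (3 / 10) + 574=520.61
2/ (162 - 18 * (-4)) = 1/ 117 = 0.01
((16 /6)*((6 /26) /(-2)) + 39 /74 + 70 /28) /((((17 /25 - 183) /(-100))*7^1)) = 1635000 /7673393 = 0.21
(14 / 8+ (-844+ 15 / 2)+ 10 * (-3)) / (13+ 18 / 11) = -38049 / 644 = -59.08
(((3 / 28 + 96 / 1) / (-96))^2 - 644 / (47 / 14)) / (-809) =7200372433 / 30525472768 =0.24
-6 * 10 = -60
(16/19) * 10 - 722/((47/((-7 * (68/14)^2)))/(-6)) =-95095408/6251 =-15212.83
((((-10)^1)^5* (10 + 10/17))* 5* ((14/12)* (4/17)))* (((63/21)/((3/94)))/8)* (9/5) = -8883000000/289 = -30737024.22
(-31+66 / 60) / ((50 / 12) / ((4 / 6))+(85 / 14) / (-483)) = -2021838 / 421775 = -4.79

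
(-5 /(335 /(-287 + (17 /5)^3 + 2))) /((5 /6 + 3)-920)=-184272 /46037375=-0.00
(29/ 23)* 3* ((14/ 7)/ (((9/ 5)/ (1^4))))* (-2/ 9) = -580/ 621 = -0.93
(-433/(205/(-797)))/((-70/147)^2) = 152189541/20500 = 7423.88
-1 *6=-6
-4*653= -2612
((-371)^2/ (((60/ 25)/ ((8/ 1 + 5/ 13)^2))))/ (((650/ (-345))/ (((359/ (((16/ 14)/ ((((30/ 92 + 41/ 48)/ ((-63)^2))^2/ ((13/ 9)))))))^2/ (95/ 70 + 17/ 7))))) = -233935119685588006159373/ 1119062547380734495543001088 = -0.00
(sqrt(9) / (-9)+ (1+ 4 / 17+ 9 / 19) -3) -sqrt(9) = -4481 / 969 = -4.62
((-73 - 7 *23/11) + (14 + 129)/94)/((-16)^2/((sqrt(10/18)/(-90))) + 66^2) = 326491/815136792 + 474896 *sqrt(5)/373604363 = 0.00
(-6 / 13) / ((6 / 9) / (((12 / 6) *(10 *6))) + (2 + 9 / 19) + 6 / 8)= -5130 / 35893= -0.14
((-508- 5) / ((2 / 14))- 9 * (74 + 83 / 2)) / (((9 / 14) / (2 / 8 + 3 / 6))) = -21609 / 4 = -5402.25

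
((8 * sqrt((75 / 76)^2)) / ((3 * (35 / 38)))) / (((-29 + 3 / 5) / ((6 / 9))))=-100 / 1491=-0.07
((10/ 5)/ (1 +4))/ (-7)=-2/ 35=-0.06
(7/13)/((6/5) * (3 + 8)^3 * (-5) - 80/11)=-77/1143038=-0.00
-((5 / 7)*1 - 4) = 23 / 7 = 3.29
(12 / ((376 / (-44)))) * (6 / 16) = -99 / 188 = -0.53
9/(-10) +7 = 61/10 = 6.10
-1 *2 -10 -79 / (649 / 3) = -8025 / 649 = -12.37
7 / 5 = 1.40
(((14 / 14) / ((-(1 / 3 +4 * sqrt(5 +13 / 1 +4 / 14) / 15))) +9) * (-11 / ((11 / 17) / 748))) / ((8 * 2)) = -6613.44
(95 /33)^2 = 9025 /1089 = 8.29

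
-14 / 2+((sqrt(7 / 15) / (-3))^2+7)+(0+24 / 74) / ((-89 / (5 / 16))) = 90179 / 1778220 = 0.05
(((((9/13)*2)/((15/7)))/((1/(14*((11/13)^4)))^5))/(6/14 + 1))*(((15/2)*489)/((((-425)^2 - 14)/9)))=351118606246092852906283437361392/223112858302424744383683681715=1573.73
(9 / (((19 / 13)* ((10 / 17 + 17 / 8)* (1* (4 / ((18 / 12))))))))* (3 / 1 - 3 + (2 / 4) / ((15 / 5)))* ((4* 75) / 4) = 16575 / 1558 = 10.64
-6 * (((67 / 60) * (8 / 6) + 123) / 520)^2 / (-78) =7845601 / 1779570000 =0.00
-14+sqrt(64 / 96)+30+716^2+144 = 512816.82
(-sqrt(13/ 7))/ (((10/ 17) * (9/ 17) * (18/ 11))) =-3179 * sqrt(91)/ 11340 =-2.67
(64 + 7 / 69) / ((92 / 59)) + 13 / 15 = 1332293 / 31740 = 41.98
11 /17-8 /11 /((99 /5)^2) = 1182521 /1832787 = 0.65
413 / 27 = 15.30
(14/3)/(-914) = -7/1371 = -0.01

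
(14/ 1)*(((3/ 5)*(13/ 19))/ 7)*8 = 624/ 95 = 6.57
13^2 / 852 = 169 / 852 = 0.20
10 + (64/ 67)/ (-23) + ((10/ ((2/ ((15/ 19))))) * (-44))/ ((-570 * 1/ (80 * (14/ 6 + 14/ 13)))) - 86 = 8095220/ 1141881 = 7.09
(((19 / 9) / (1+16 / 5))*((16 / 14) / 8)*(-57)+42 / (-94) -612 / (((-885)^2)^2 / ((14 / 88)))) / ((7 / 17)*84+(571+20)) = -0.01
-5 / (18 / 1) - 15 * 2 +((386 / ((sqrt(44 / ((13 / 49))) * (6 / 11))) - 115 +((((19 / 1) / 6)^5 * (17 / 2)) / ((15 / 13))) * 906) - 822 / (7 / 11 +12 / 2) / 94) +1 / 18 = 193 * sqrt(143) / 42 +283483637944279 / 133397280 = 2125163.03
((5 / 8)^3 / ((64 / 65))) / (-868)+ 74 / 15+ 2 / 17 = 36632027837 / 7252869120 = 5.05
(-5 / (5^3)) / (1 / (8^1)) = -8 / 25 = -0.32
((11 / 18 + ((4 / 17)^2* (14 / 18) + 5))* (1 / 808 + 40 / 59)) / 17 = 317454509 / 1405275216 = 0.23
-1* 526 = -526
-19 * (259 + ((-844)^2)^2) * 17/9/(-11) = 163897492421065/99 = 1655530226475.40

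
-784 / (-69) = 784 / 69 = 11.36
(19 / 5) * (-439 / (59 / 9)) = -254.47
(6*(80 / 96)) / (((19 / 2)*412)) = 5 / 3914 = 0.00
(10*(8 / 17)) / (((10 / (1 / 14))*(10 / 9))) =18 / 595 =0.03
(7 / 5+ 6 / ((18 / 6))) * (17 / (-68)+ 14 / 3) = 901 / 60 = 15.02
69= 69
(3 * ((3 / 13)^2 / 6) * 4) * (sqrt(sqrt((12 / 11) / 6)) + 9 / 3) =18 * 11^(3 / 4) * 2^(1 / 4) / 1859 + 54 / 169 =0.39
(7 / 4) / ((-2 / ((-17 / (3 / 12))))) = 119 / 2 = 59.50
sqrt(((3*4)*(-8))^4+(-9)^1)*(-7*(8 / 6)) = -28*sqrt(9437183) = -86016.00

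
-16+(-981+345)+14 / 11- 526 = -12944 / 11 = -1176.73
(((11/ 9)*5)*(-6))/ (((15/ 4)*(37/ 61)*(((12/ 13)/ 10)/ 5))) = -872300/ 999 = -873.17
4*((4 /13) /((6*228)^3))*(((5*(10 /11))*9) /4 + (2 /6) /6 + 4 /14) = 1831 /360375207192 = 0.00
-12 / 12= -1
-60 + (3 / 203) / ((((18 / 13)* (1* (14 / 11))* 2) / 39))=-680221 / 11368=-59.84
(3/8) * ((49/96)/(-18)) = -0.01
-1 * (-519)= 519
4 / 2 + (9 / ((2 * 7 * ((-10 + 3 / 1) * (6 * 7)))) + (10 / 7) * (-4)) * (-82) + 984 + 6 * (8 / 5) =5022723 / 3430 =1464.35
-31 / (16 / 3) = -93 / 16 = -5.81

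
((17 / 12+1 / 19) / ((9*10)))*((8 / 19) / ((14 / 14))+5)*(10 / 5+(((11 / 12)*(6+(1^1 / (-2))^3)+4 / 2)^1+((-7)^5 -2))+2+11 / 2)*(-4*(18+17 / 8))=1791078107623 / 14971392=119633.37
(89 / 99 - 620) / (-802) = 61291 / 79398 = 0.77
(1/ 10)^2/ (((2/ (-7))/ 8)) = -7/ 25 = -0.28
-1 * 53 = -53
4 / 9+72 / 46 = 416 / 207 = 2.01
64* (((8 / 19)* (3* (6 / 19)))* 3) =27648 / 361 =76.59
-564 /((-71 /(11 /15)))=5.83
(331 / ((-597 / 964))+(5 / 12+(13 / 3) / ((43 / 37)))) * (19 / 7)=-147811279 / 102684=-1439.48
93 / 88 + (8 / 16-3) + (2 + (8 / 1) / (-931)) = 44915 / 81928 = 0.55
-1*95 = -95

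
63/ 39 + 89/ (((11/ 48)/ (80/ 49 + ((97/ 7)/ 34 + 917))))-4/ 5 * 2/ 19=4039053280393/ 11316305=356923.33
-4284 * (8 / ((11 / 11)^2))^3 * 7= -15353856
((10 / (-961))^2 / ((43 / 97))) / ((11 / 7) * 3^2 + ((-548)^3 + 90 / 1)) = -13580 / 9149232567425449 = -0.00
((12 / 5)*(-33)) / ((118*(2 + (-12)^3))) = 99 / 254585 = 0.00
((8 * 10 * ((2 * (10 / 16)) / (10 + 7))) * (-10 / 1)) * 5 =-5000 / 17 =-294.12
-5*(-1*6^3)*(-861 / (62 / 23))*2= -21387240 / 31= -689910.97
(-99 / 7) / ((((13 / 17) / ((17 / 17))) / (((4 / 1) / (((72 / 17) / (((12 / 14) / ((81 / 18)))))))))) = -6358 / 1911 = -3.33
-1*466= -466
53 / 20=2.65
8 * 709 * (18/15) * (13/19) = 442416/95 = 4657.01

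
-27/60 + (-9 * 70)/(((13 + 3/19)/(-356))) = 1704483/100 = 17044.83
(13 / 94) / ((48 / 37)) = 481 / 4512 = 0.11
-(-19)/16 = 19/16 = 1.19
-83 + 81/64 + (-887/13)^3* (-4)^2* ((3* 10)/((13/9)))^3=-14065724583942413879/308915776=-45532555073.98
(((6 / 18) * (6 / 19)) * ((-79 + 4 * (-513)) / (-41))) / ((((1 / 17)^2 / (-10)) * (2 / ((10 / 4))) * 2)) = -9882.20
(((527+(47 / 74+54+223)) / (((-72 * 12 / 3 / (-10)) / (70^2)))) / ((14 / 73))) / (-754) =-3803309125 / 4017312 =-946.73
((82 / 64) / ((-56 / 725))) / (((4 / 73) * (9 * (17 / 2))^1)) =-2169925 / 548352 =-3.96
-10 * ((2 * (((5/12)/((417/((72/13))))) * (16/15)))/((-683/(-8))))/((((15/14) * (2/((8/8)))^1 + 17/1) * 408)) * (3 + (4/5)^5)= -4658752/7907243394375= -0.00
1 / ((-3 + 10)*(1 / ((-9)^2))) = 81 / 7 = 11.57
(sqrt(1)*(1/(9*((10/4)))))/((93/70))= 28/837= 0.03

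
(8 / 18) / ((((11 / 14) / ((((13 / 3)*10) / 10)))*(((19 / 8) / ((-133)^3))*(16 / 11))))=-45071572 / 27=-1669317.48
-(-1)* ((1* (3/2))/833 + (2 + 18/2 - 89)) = -129945/1666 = -78.00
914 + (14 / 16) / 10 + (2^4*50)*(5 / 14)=671889 / 560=1199.80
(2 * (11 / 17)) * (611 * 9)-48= 120162 / 17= 7068.35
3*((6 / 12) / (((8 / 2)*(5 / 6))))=0.45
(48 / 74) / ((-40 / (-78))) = 234 / 185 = 1.26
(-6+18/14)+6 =9/7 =1.29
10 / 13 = 0.77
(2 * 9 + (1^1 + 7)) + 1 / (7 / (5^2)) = 207 / 7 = 29.57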